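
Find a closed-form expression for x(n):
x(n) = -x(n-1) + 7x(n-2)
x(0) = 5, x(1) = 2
Characteristic equation: x² + x - 7 = 0.
Discriminant Δ = (-1)² + 4·(7) = 29.
Roots r₁,₂ = (-1 ± √29)/2, so r₁ = - \frac{1}{2} + \frac{\sqrt{29}}{2}, r₂ = - \frac{\sqrt{29}}{2} - \frac{1}{2}.
General solution: x(n) = A·r₁^n + B·r₂^n.
From the initial conditions, A + B = 5 and r₁A + r₂B = 2.
Since r₁ - r₂ = √29: A = (2 - (5)r₂)/√29 = \frac{9 \sqrt{29}}{58} + \frac{5}{2}, and B = 5 - A = \frac{5}{2} - \frac{9 \sqrt{29}}{58}.
So x(n) = \left(\frac{9 \sqrt{29}}{58} + \frac{5}{2}\right)\left(- \frac{1}{2} + \frac{\sqrt{29}}{2}\right)^n + \left(\frac{5}{2} - \frac{9 \sqrt{29}}{58}\right)\left(- \frac{\sqrt{29}}{2} - \frac{1}{2}\right)^n.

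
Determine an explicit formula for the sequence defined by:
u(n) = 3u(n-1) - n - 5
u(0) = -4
First-order linear with linear forcing.
Homogeneous solution: u_h(n) = A·(3)^n.
Try particular u_p(n) = pn + q. Substituting:
  pn + q = 3(p(n-1) + q) - n - 5.
Matching the n-coefficient: p = 3p - 1 ⇒ p = \frac{1}{2}.
Matching constants: q = -3p + 3q - 5 ⇒ q = \frac{13}{4}.
General: u(n) = A·(3)^n + \frac{n}{2} + \frac{13}{4}.
Apply u(0) = -4: A + \frac{13}{4} = -4 ⇒ A = - \frac{29}{4}.
So u(n) = - \frac{29 \cdot 3^{n}}{4} + \frac{n}{2} + \frac{13}{4}.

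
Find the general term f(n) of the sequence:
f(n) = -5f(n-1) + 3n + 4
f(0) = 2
First-order linear with linear forcing.
Homogeneous solution: f_h(n) = A·(-5)^n.
Try particular f_p(n) = pn + q. Substituting:
  pn + q = -5(p(n-1) + q) + 3n + 4.
Matching the n-coefficient: p = -5p + 3 ⇒ p = \frac{1}{2}.
Matching constants: q = 5p - 5q + 4 ⇒ q = \frac{13}{12}.
General: f(n) = A·(-5)^n + \frac{n}{2} + \frac{13}{12}.
Apply f(0) = 2: A + \frac{13}{12} = 2 ⇒ A = \frac{11}{12}.
So f(n) = \frac{11 \left(-5\right)^{n}}{12} + \frac{n}{2} + \frac{13}{12}.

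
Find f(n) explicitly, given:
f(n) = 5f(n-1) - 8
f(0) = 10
First-order linear non-homogeneous.
Homogeneous solution: f_h(n) = A·(5)^n.
Try constant particular solution f_p = K: K = 5K - 8 ⇒ K = 2.
General: f(n) = A·(5)^n + 2.
Apply f(0) = 10: A + 2 = 10 ⇒ A = 8.
So f(n) = 8 \cdot 5^{n} + 2.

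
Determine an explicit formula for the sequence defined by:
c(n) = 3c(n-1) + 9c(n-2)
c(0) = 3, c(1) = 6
Characteristic equation: x² - 3x - 9 = 0.
Discriminant Δ = (3)² + 4·(9) = 45.
Roots r₁,₂ = (3 ± √45)/2, so r₁ = \frac{3}{2} + \frac{3 \sqrt{5}}{2}, r₂ = \frac{3}{2} - \frac{3 \sqrt{5}}{2}.
General solution: c(n) = A·r₁^n + B·r₂^n.
From the initial conditions, A + B = 3 and r₁A + r₂B = 6.
Since r₁ - r₂ = √45: A = (6 - (3)r₂)/√45 = \frac{\sqrt{5}}{10} + \frac{3}{2}, and B = 3 - A = \frac{3}{2} - \frac{\sqrt{5}}{10}.
So c(n) = \left(\frac{\sqrt{5}}{10} + \frac{3}{2}\right)\left(\frac{3}{2} + \frac{3 \sqrt{5}}{2}\right)^n + \left(\frac{3}{2} - \frac{\sqrt{5}}{10}\right)\left(\frac{3}{2} - \frac{3 \sqrt{5}}{2}\right)^n.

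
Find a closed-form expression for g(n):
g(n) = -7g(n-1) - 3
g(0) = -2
First-order linear non-homogeneous.
Homogeneous solution: g_h(n) = A·(-7)^n.
Try constant particular solution g_p = K: K = -7K - 3 ⇒ K = - \frac{3}{8}.
General: g(n) = A·(-7)^n - \frac{3}{8}.
Apply g(0) = -2: A - \frac{3}{8} = -2 ⇒ A = - \frac{13}{8}.
So g(n) = - \frac{13 \left(-7\right)^{n}}{8} - \frac{3}{8}.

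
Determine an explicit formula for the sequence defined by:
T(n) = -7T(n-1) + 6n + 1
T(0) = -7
First-order linear with linear forcing.
Homogeneous solution: T_h(n) = A·(-7)^n.
Try particular T_p(n) = pn + q. Substituting:
  pn + q = -7(p(n-1) + q) + 6n + 1.
Matching the n-coefficient: p = -7p + 6 ⇒ p = \frac{3}{4}.
Matching constants: q = 7p - 7q + 1 ⇒ q = \frac{25}{32}.
General: T(n) = A·(-7)^n + \frac{3 n}{4} + \frac{25}{32}.
Apply T(0) = -7: A + \frac{25}{32} = -7 ⇒ A = - \frac{249}{32}.
So T(n) = - \frac{249 \left(-7\right)^{n}}{32} + \frac{3 n}{4} + \frac{25}{32}.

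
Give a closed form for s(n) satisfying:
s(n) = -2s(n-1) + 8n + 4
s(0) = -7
First-order linear with linear forcing.
Homogeneous solution: s_h(n) = A·(-2)^n.
Try particular s_p(n) = pn + q. Substituting:
  pn + q = -2(p(n-1) + q) + 8n + 4.
Matching the n-coefficient: p = -2p + 8 ⇒ p = \frac{8}{3}.
Matching constants: q = 2p - 2q + 4 ⇒ q = \frac{28}{9}.
General: s(n) = A·(-2)^n + \frac{8 n}{3} + \frac{28}{9}.
Apply s(0) = -7: A + \frac{28}{9} = -7 ⇒ A = - \frac{91}{9}.
So s(n) = - \frac{91 \left(-2\right)^{n}}{9} + \frac{8 n}{3} + \frac{28}{9}.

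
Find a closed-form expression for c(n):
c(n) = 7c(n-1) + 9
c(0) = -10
First-order linear non-homogeneous.
Homogeneous solution: c_h(n) = A·(7)^n.
Try constant particular solution c_p = K: K = 7K + 9 ⇒ K = - \frac{3}{2}.
General: c(n) = A·(7)^n - \frac{3}{2}.
Apply c(0) = -10: A - \frac{3}{2} = -10 ⇒ A = - \frac{17}{2}.
So c(n) = - \frac{17 \cdot 7^{n}}{2} - \frac{3}{2}.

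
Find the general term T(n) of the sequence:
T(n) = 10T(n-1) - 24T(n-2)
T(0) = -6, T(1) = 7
Characteristic equation: x² - 10x + 24 = 0, which factors as (x - (4))(x - (6)) = 0.
Roots r₁ = 4, r₂ = 6 (distinct).
General solution: T(n) = A·(4)^n + B·(6)^n.
From T(0) = -6: A + B = -6.
From T(1) = 7: 4A + 6B = 7.
Solving: A = - \frac{43}{2}, B = \frac{31}{2}.
So T(n) = - \frac{43 \cdot 4^{n}}{2} + \frac{31 \cdot 6^{n}}{2}.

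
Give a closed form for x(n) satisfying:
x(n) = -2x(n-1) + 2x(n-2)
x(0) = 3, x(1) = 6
Characteristic equation: x² + 2x - 2 = 0.
Discriminant Δ = (-2)² + 4·(2) = 12.
Roots r₁,₂ = (-2 ± √12)/2, so r₁ = -1 + \sqrt{3}, r₂ = - \sqrt{3} - 1.
General solution: x(n) = A·r₁^n + B·r₂^n.
From the initial conditions, A + B = 3 and r₁A + r₂B = 6.
Since r₁ - r₂ = √12: A = (6 - (3)r₂)/√12 = \frac{3}{2} + \frac{3 \sqrt{3}}{2}, and B = 3 - A = \frac{3}{2} - \frac{3 \sqrt{3}}{2}.
So x(n) = \left(\frac{3}{2} + \frac{3 \sqrt{3}}{2}\right)\left(-1 + \sqrt{3}\right)^n + \left(\frac{3}{2} - \frac{3 \sqrt{3}}{2}\right)\left(- \sqrt{3} - 1\right)^n.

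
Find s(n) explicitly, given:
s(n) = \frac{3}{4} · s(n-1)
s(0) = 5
Pure geometric recurrence with ratio \frac{3}{4}.
By induction s(n) = s(0) · (\frac{3}{4})^n = 5 \left(\frac{3}{4}\right)^{n}.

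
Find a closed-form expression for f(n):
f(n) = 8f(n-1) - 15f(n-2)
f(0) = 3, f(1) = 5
Characteristic equation: x² - 8x + 15 = 0, which factors as (x - (5))(x - (3)) = 0.
Roots r₁ = 5, r₂ = 3 (distinct).
General solution: f(n) = A·(5)^n + B·(3)^n.
From f(0) = 3: A + B = 3.
From f(1) = 5: 5A + 3B = 5.
Solving: A = -2, B = 5.
So f(n) = 5 \cdot 3^{n} - 2 \cdot 5^{n}.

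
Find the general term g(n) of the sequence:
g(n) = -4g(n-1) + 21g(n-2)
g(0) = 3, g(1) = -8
Characteristic equation: x² + 4x - 21 = 0, which factors as (x - (-7))(x - (3)) = 0.
Roots r₁ = -7, r₂ = 3 (distinct).
General solution: g(n) = A·(-7)^n + B·(3)^n.
From g(0) = 3: A + B = 3.
From g(1) = -8: -7A + 3B = -8.
Solving: A = \frac{17}{10}, B = \frac{13}{10}.
So g(n) = \frac{17 \left(-7\right)^{n}}{10} + \frac{13 \cdot 3^{n}}{10}.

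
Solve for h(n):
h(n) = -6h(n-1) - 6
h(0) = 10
First-order linear non-homogeneous.
Homogeneous solution: h_h(n) = A·(-6)^n.
Try constant particular solution h_p = K: K = -6K - 6 ⇒ K = - \frac{6}{7}.
General: h(n) = A·(-6)^n - \frac{6}{7}.
Apply h(0) = 10: A - \frac{6}{7} = 10 ⇒ A = \frac{76}{7}.
So h(n) = \frac{76 \left(-6\right)^{n}}{7} - \frac{6}{7}.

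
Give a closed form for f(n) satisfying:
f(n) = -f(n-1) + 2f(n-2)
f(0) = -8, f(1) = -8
Characteristic equation: x² + x - 2 = 0, which factors as (x - (1))(x - (-2)) = 0.
Roots r₁ = 1, r₂ = -2 (distinct).
General solution: f(n) = A·(1)^n + B·(-2)^n.
From f(0) = -8: A + B = -8.
From f(1) = -8: A - 2B = -8.
Solving: A = -8, B = 0.
So f(n) = -8.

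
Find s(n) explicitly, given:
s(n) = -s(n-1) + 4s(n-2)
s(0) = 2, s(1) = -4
Characteristic equation: x² + x - 4 = 0.
Discriminant Δ = (-1)² + 4·(4) = 17.
Roots r₁,₂ = (-1 ± √17)/2, so r₁ = - \frac{1}{2} + \frac{\sqrt{17}}{2}, r₂ = - \frac{\sqrt{17}}{2} - \frac{1}{2}.
General solution: s(n) = A·r₁^n + B·r₂^n.
From the initial conditions, A + B = 2 and r₁A + r₂B = -4.
Since r₁ - r₂ = √17: A = (-4 - (2)r₂)/√17 = 1 - \frac{3 \sqrt{17}}{17}, and B = 2 - A = \frac{3 \sqrt{17}}{17} + 1.
So s(n) = \left(1 - \frac{3 \sqrt{17}}{17}\right)\left(- \frac{1}{2} + \frac{\sqrt{17}}{2}\right)^n + \left(\frac{3 \sqrt{17}}{17} + 1\right)\left(- \frac{\sqrt{17}}{2} - \frac{1}{2}\right)^n.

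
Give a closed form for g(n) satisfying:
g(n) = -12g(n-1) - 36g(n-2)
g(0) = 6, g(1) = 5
Characteristic equation: x² + 12x + 36 = 0, which is (x - (-6))².
Repeated root r = -6.
General solution: g(n) = (A + Bn)·(-6)^n.
From g(0) = 6: A = 6.
From g(1) = 5: (A + B)·(-6) = 5 ⇒ B = - \frac{41}{6}.
So g(n) = \left(6 - \frac{41 n}{6}\right) \cdot (-6)^n.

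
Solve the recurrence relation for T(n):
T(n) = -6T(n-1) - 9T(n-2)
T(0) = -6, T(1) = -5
Characteristic equation: x² + 6x + 9 = 0, which is (x - (-3))².
Repeated root r = -3.
General solution: T(n) = (A + Bn)·(-3)^n.
From T(0) = -6: A = -6.
From T(1) = -5: (A + B)·(-3) = -5 ⇒ B = \frac{23}{3}.
So T(n) = \left(\frac{23 n}{3} - 6\right) \cdot (-3)^n.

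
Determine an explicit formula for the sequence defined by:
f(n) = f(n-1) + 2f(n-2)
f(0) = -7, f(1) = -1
Characteristic equation: x² - x - 2 = 0, which factors as (x - (-1))(x - (2)) = 0.
Roots r₁ = -1, r₂ = 2 (distinct).
General solution: f(n) = A·(-1)^n + B·(2)^n.
From f(0) = -7: A + B = -7.
From f(1) = -1: -A + 2B = -1.
Solving: A = - \frac{13}{3}, B = - \frac{8}{3}.
So f(n) = - \frac{13 \left(-1\right)^{n}}{3} - \frac{8 \cdot 2^{n}}{3}.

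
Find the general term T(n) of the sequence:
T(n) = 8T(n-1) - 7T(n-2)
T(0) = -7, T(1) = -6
Characteristic equation: x² - 8x + 7 = 0, which factors as (x - (1))(x - (7)) = 0.
Roots r₁ = 1, r₂ = 7 (distinct).
General solution: T(n) = A·(1)^n + B·(7)^n.
From T(0) = -7: A + B = -7.
From T(1) = -6: A + 7B = -6.
Solving: A = - \frac{43}{6}, B = \frac{1}{6}.
So T(n) = \frac{7^{n}}{6} - \frac{43}{6}.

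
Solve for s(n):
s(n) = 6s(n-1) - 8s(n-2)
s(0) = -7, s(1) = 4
Characteristic equation: x² - 6x + 8 = 0, which factors as (x - (4))(x - (2)) = 0.
Roots r₁ = 4, r₂ = 2 (distinct).
General solution: s(n) = A·(4)^n + B·(2)^n.
From s(0) = -7: A + B = -7.
From s(1) = 4: 4A + 2B = 4.
Solving: A = 9, B = -16.
So s(n) = - 16 \cdot 2^{n} + 9 \cdot 4^{n}.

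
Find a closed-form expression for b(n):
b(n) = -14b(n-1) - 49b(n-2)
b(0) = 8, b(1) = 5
Characteristic equation: x² + 14x + 49 = 0, which is (x - (-7))².
Repeated root r = -7.
General solution: b(n) = (A + Bn)·(-7)^n.
From b(0) = 8: A = 8.
From b(1) = 5: (A + B)·(-7) = 5 ⇒ B = - \frac{61}{7}.
So b(n) = \left(8 - \frac{61 n}{7}\right) \cdot (-7)^n.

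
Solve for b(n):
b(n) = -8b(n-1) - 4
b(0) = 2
First-order linear non-homogeneous.
Homogeneous solution: b_h(n) = A·(-8)^n.
Try constant particular solution b_p = K: K = -8K - 4 ⇒ K = - \frac{4}{9}.
General: b(n) = A·(-8)^n - \frac{4}{9}.
Apply b(0) = 2: A - \frac{4}{9} = 2 ⇒ A = \frac{22}{9}.
So b(n) = \frac{22 \left(-8\right)^{n}}{9} - \frac{4}{9}.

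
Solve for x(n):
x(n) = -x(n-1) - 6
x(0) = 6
First-order linear non-homogeneous.
Homogeneous solution: x_h(n) = A·(-1)^n.
Try constant particular solution x_p = K: K = -K - 6 ⇒ K = -3.
General: x(n) = A·(-1)^n - 3.
Apply x(0) = 6: A - 3 = 6 ⇒ A = 9.
So x(n) = 9 \left(-1\right)^{n} - 3.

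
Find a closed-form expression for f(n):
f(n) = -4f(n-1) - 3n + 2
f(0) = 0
First-order linear with linear forcing.
Homogeneous solution: f_h(n) = A·(-4)^n.
Try particular f_p(n) = pn + q. Substituting:
  pn + q = -4(p(n-1) + q) - 3n + 2.
Matching the n-coefficient: p = -4p - 3 ⇒ p = - \frac{3}{5}.
Matching constants: q = 4p - 4q + 2 ⇒ q = - \frac{2}{25}.
General: f(n) = A·(-4)^n - \frac{3 n}{5} - \frac{2}{25}.
Apply f(0) = 0: A - \frac{2}{25} = 0 ⇒ A = \frac{2}{25}.
So f(n) = \frac{2 \left(-4\right)^{n}}{25} - \frac{3 n}{5} - \frac{2}{25}.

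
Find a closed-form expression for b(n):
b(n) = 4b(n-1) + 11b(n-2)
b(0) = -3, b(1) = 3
Characteristic equation: x² - 4x - 11 = 0.
Discriminant Δ = (4)² + 4·(11) = 60.
Roots r₁,₂ = (4 ± √60)/2, so r₁ = 2 + \sqrt{15}, r₂ = 2 - \sqrt{15}.
General solution: b(n) = A·r₁^n + B·r₂^n.
From the initial conditions, A + B = -3 and r₁A + r₂B = 3.
Since r₁ - r₂ = √60: A = (3 - (-3)r₂)/√60 = - \frac{3}{2} + \frac{3 \sqrt{15}}{10}, and B = -3 - A = - \frac{3}{2} - \frac{3 \sqrt{15}}{10}.
So b(n) = \left(- \frac{3}{2} + \frac{3 \sqrt{15}}{10}\right)\left(2 + \sqrt{15}\right)^n + \left(- \frac{3}{2} - \frac{3 \sqrt{15}}{10}\right)\left(2 - \sqrt{15}\right)^n.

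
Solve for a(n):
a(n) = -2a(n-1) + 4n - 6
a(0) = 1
First-order linear with linear forcing.
Homogeneous solution: a_h(n) = A·(-2)^n.
Try particular a_p(n) = pn + q. Substituting:
  pn + q = -2(p(n-1) + q) + 4n - 6.
Matching the n-coefficient: p = -2p + 4 ⇒ p = \frac{4}{3}.
Matching constants: q = 2p - 2q - 6 ⇒ q = - \frac{10}{9}.
General: a(n) = A·(-2)^n + \frac{4 n}{3} - \frac{10}{9}.
Apply a(0) = 1: A - \frac{10}{9} = 1 ⇒ A = \frac{19}{9}.
So a(n) = \frac{19 \left(-2\right)^{n}}{9} + \frac{4 n}{3} - \frac{10}{9}.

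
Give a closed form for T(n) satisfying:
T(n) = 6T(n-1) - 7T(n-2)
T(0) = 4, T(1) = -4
Characteristic equation: x² - 6x + 7 = 0.
Discriminant Δ = (6)² + 4·(-7) = 8.
Roots r₁,₂ = (6 ± √8)/2, so r₁ = \sqrt{2} + 3, r₂ = 3 - \sqrt{2}.
General solution: T(n) = A·r₁^n + B·r₂^n.
From the initial conditions, A + B = 4 and r₁A + r₂B = -4.
Since r₁ - r₂ = √8: A = (-4 - (4)r₂)/√8 = 2 - 4 \sqrt{2}, and B = 4 - A = 2 + 4 \sqrt{2}.
So T(n) = \left(2 - 4 \sqrt{2}\right)\left(\sqrt{2} + 3\right)^n + \left(2 + 4 \sqrt{2}\right)\left(3 - \sqrt{2}\right)^n.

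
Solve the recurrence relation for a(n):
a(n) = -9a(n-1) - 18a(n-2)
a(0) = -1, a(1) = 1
Characteristic equation: x² + 9x + 18 = 0, which factors as (x - (-3))(x - (-6)) = 0.
Roots r₁ = -3, r₂ = -6 (distinct).
General solution: a(n) = A·(-3)^n + B·(-6)^n.
From a(0) = -1: A + B = -1.
From a(1) = 1: -3A - 6B = 1.
Solving: A = - \frac{5}{3}, B = \frac{2}{3}.
So a(n) = - \frac{5 \left(-3\right)^{n}}{3} + \frac{2 \left(-6\right)^{n}}{3}.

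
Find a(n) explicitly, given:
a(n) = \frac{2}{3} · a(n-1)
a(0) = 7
Pure geometric recurrence with ratio \frac{2}{3}.
By induction a(n) = a(0) · (\frac{2}{3})^n = 7 \left(\frac{2}{3}\right)^{n}.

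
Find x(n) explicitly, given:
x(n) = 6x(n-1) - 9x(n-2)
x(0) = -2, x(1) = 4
Characteristic equation: x² - 6x + 9 = 0, which is (x - (3))².
Repeated root r = 3.
General solution: x(n) = (A + Bn)·(3)^n.
From x(0) = -2: A = -2.
From x(1) = 4: (A + B)·(3) = 4 ⇒ B = \frac{10}{3}.
So x(n) = \left(\frac{10 n}{3} - 2\right) \cdot (3)^n.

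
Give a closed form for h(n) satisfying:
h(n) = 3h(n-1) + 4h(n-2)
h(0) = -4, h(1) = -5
Characteristic equation: x² - 3x - 4 = 0, which factors as (x - (-1))(x - (4)) = 0.
Roots r₁ = -1, r₂ = 4 (distinct).
General solution: h(n) = A·(-1)^n + B·(4)^n.
From h(0) = -4: A + B = -4.
From h(1) = -5: -A + 4B = -5.
Solving: A = - \frac{11}{5}, B = - \frac{9}{5}.
So h(n) = - \frac{11 \left(-1\right)^{n}}{5} - \frac{9 \cdot 4^{n}}{5}.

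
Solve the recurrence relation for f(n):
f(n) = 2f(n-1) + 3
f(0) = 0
First-order linear non-homogeneous.
Homogeneous solution: f_h(n) = A·(2)^n.
Try constant particular solution f_p = K: K = 2K + 3 ⇒ K = -3.
General: f(n) = A·(2)^n - 3.
Apply f(0) = 0: A - 3 = 0 ⇒ A = 3.
So f(n) = 3 \cdot 2^{n} - 3.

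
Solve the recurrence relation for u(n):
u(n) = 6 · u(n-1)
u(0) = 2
Pure geometric recurrence with ratio 6.
By induction u(n) = u(0) · (6)^n = 2 \cdot 6^{n}.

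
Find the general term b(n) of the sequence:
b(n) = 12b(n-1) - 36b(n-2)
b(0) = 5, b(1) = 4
Characteristic equation: x² - 12x + 36 = 0, which is (x - (6))².
Repeated root r = 6.
General solution: b(n) = (A + Bn)·(6)^n.
From b(0) = 5: A = 5.
From b(1) = 4: (A + B)·(6) = 4 ⇒ B = - \frac{13}{3}.
So b(n) = \left(5 - \frac{13 n}{3}\right) \cdot (6)^n.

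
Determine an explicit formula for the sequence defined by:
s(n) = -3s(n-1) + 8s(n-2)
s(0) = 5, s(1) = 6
Characteristic equation: x² + 3x - 8 = 0.
Discriminant Δ = (-3)² + 4·(8) = 41.
Roots r₁,₂ = (-3 ± √41)/2, so r₁ = - \frac{3}{2} + \frac{\sqrt{41}}{2}, r₂ = - \frac{\sqrt{41}}{2} - \frac{3}{2}.
General solution: s(n) = A·r₁^n + B·r₂^n.
From the initial conditions, A + B = 5 and r₁A + r₂B = 6.
Since r₁ - r₂ = √41: A = (6 - (5)r₂)/√41 = \frac{27 \sqrt{41}}{82} + \frac{5}{2}, and B = 5 - A = \frac{5}{2} - \frac{27 \sqrt{41}}{82}.
So s(n) = \left(\frac{27 \sqrt{41}}{82} + \frac{5}{2}\right)\left(- \frac{3}{2} + \frac{\sqrt{41}}{2}\right)^n + \left(\frac{5}{2} - \frac{27 \sqrt{41}}{82}\right)\left(- \frac{\sqrt{41}}{2} - \frac{3}{2}\right)^n.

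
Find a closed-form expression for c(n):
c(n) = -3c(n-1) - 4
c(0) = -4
First-order linear non-homogeneous.
Homogeneous solution: c_h(n) = A·(-3)^n.
Try constant particular solution c_p = K: K = -3K - 4 ⇒ K = -1.
General: c(n) = A·(-3)^n - 1.
Apply c(0) = -4: A - 1 = -4 ⇒ A = -3.
So c(n) = - 3 \left(-3\right)^{n} - 1.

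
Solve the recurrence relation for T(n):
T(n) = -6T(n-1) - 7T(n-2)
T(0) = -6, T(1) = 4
Characteristic equation: x² + 6x + 7 = 0.
Discriminant Δ = (-6)² + 4·(-7) = 8.
Roots r₁,₂ = (-6 ± √8)/2, so r₁ = -3 + \sqrt{2}, r₂ = -3 - \sqrt{2}.
General solution: T(n) = A·r₁^n + B·r₂^n.
From the initial conditions, A + B = -6 and r₁A + r₂B = 4.
Since r₁ - r₂ = √8: A = (4 - (-6)r₂)/√8 = - \frac{7 \sqrt{2}}{2} - 3, and B = -6 - A = -3 + \frac{7 \sqrt{2}}{2}.
So T(n) = \left(- \frac{7 \sqrt{2}}{2} - 3\right)\left(-3 + \sqrt{2}\right)^n + \left(-3 + \frac{7 \sqrt{2}}{2}\right)\left(-3 - \sqrt{2}\right)^n.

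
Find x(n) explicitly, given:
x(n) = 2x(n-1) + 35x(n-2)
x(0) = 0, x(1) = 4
Characteristic equation: x² - 2x - 35 = 0, which factors as (x - (-5))(x - (7)) = 0.
Roots r₁ = -5, r₂ = 7 (distinct).
General solution: x(n) = A·(-5)^n + B·(7)^n.
From x(0) = 0: A + B = 0.
From x(1) = 4: -5A + 7B = 4.
Solving: A = - \frac{1}{3}, B = \frac{1}{3}.
So x(n) = - \frac{\left(-5\right)^{n}}{3} + \frac{7^{n}}{3}.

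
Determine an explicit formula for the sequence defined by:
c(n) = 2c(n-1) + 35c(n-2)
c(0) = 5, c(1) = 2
Characteristic equation: x² - 2x - 35 = 0, which factors as (x - (-5))(x - (7)) = 0.
Roots r₁ = -5, r₂ = 7 (distinct).
General solution: c(n) = A·(-5)^n + B·(7)^n.
From c(0) = 5: A + B = 5.
From c(1) = 2: -5A + 7B = 2.
Solving: A = \frac{11}{4}, B = \frac{9}{4}.
So c(n) = \frac{11 \left(-5\right)^{n}}{4} + \frac{9 \cdot 7^{n}}{4}.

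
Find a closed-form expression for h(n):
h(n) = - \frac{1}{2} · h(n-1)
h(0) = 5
Pure geometric recurrence with ratio - \frac{1}{2}.
By induction h(n) = h(0) · (- \frac{1}{2})^n = 5 \left(- \frac{1}{2}\right)^{n}.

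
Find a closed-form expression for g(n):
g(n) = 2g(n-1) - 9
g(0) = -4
First-order linear non-homogeneous.
Homogeneous solution: g_h(n) = A·(2)^n.
Try constant particular solution g_p = K: K = 2K - 9 ⇒ K = 9.
General: g(n) = A·(2)^n + 9.
Apply g(0) = -4: A + 9 = -4 ⇒ A = -13.
So g(n) = 9 - 13 \cdot 2^{n}.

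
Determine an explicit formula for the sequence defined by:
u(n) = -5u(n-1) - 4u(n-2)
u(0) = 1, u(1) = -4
Characteristic equation: x² + 5x + 4 = 0, which factors as (x - (-1))(x - (-4)) = 0.
Roots r₁ = -1, r₂ = -4 (distinct).
General solution: u(n) = A·(-1)^n + B·(-4)^n.
From u(0) = 1: A + B = 1.
From u(1) = -4: -A - 4B = -4.
Solving: A = 0, B = 1.
So u(n) = \left(-4\right)^{n}.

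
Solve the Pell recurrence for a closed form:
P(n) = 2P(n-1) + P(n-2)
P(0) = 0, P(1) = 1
This is the Pell sequence.
Characteristic equation: x² - 2x - 1 = 0; roots r₁ = 1 + \sqrt{2}, r₂ = 1 - \sqrt{2}.
General: P(n) = A·r₁^n + B·r₂^n. Solving with P(0)=0, P(1)=1 gives A = \frac{\sqrt{2}}{4}, B = - \frac{\sqrt{2}}{4}.
So P(n) = \frac{\sqrt{2} \left(- \left(1 - \sqrt{2}\right)^{n} + \left(1 + \sqrt{2}\right)^{n}\right)}{4}.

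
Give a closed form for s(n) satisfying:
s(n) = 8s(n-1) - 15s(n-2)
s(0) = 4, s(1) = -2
Characteristic equation: x² - 8x + 15 = 0, which factors as (x - (5))(x - (3)) = 0.
Roots r₁ = 5, r₂ = 3 (distinct).
General solution: s(n) = A·(5)^n + B·(3)^n.
From s(0) = 4: A + B = 4.
From s(1) = -2: 5A + 3B = -2.
Solving: A = -7, B = 11.
So s(n) = 11 \cdot 3^{n} - 7 \cdot 5^{n}.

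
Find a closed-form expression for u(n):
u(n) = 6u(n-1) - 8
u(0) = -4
First-order linear non-homogeneous.
Homogeneous solution: u_h(n) = A·(6)^n.
Try constant particular solution u_p = K: K = 6K - 8 ⇒ K = \frac{8}{5}.
General: u(n) = A·(6)^n + \frac{8}{5}.
Apply u(0) = -4: A + \frac{8}{5} = -4 ⇒ A = - \frac{28}{5}.
So u(n) = \frac{8}{5} - \frac{28 \cdot 6^{n}}{5}.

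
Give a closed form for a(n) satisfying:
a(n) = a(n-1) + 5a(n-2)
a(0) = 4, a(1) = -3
Characteristic equation: x² - x - 5 = 0.
Discriminant Δ = (1)² + 4·(5) = 21.
Roots r₁,₂ = (1 ± √21)/2, so r₁ = \frac{1}{2} + \frac{\sqrt{21}}{2}, r₂ = \frac{1}{2} - \frac{\sqrt{21}}{2}.
General solution: a(n) = A·r₁^n + B·r₂^n.
From the initial conditions, A + B = 4 and r₁A + r₂B = -3.
Since r₁ - r₂ = √21: A = (-3 - (4)r₂)/√21 = 2 - \frac{5 \sqrt{21}}{21}, and B = 4 - A = \frac{5 \sqrt{21}}{21} + 2.
So a(n) = \left(2 - \frac{5 \sqrt{21}}{21}\right)\left(\frac{1}{2} + \frac{\sqrt{21}}{2}\right)^n + \left(\frac{5 \sqrt{21}}{21} + 2\right)\left(\frac{1}{2} - \frac{\sqrt{21}}{2}\right)^n.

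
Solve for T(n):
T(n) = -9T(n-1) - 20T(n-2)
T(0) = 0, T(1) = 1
Characteristic equation: x² + 9x + 20 = 0, which factors as (x - (-4))(x - (-5)) = 0.
Roots r₁ = -4, r₂ = -5 (distinct).
General solution: T(n) = A·(-4)^n + B·(-5)^n.
From T(0) = 0: A + B = 0.
From T(1) = 1: -4A - 5B = 1.
Solving: A = 1, B = -1.
So T(n) = \left(-4\right)^{n} - \left(-5\right)^{n}.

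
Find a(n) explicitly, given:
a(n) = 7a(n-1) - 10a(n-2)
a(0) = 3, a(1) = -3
Characteristic equation: x² - 7x + 10 = 0, which factors as (x - (2))(x - (5)) = 0.
Roots r₁ = 2, r₂ = 5 (distinct).
General solution: a(n) = A·(2)^n + B·(5)^n.
From a(0) = 3: A + B = 3.
From a(1) = -3: 2A + 5B = -3.
Solving: A = 6, B = -3.
So a(n) = 6 \cdot 2^{n} - 3 \cdot 5^{n}.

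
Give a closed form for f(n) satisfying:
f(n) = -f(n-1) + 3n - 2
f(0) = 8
First-order linear with linear forcing.
Homogeneous solution: f_h(n) = A·(-1)^n.
Try particular f_p(n) = pn + q. Substituting:
  pn + q = -(p(n-1) + q) + 3n - 2.
Matching the n-coefficient: p = -p + 3 ⇒ p = \frac{3}{2}.
Matching constants: q = p - q - 2 ⇒ q = - \frac{1}{4}.
General: f(n) = A·(-1)^n + \frac{3 n}{2} - \frac{1}{4}.
Apply f(0) = 8: A - \frac{1}{4} = 8 ⇒ A = \frac{33}{4}.
So f(n) = \frac{33 \left(-1\right)^{n}}{4} + \frac{3 n}{2} - \frac{1}{4}.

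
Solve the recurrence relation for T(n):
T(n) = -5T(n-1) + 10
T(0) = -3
First-order linear non-homogeneous.
Homogeneous solution: T_h(n) = A·(-5)^n.
Try constant particular solution T_p = K: K = -5K + 10 ⇒ K = \frac{5}{3}.
General: T(n) = A·(-5)^n + \frac{5}{3}.
Apply T(0) = -3: A + \frac{5}{3} = -3 ⇒ A = - \frac{14}{3}.
So T(n) = \frac{5}{3} - \frac{14 \left(-5\right)^{n}}{3}.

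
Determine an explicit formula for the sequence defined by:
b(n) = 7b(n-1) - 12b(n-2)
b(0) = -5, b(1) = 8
Characteristic equation: x² - 7x + 12 = 0, which factors as (x - (4))(x - (3)) = 0.
Roots r₁ = 4, r₂ = 3 (distinct).
General solution: b(n) = A·(4)^n + B·(3)^n.
From b(0) = -5: A + B = -5.
From b(1) = 8: 4A + 3B = 8.
Solving: A = 23, B = -28.
So b(n) = - 28 \cdot 3^{n} + 23 \cdot 4^{n}.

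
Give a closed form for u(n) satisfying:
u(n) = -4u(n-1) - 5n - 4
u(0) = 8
First-order linear with linear forcing.
Homogeneous solution: u_h(n) = A·(-4)^n.
Try particular u_p(n) = pn + q. Substituting:
  pn + q = -4(p(n-1) + q) - 5n - 4.
Matching the n-coefficient: p = -4p - 5 ⇒ p = -1.
Matching constants: q = 4p - 4q - 4 ⇒ q = - \frac{8}{5}.
General: u(n) = A·(-4)^n - n - \frac{8}{5}.
Apply u(0) = 8: A - \frac{8}{5} = 8 ⇒ A = \frac{48}{5}.
So u(n) = \frac{48 \left(-4\right)^{n}}{5} - n - \frac{8}{5}.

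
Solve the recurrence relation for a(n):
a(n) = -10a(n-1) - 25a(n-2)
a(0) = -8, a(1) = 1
Characteristic equation: x² + 10x + 25 = 0, which is (x - (-5))².
Repeated root r = -5.
General solution: a(n) = (A + Bn)·(-5)^n.
From a(0) = -8: A = -8.
From a(1) = 1: (A + B)·(-5) = 1 ⇒ B = \frac{39}{5}.
So a(n) = \left(\frac{39 n}{5} - 8\right) \cdot (-5)^n.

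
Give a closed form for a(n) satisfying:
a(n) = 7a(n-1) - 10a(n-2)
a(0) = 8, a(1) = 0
Characteristic equation: x² - 7x + 10 = 0, which factors as (x - (5))(x - (2)) = 0.
Roots r₁ = 5, r₂ = 2 (distinct).
General solution: a(n) = A·(5)^n + B·(2)^n.
From a(0) = 8: A + B = 8.
From a(1) = 0: 5A + 2B = 0.
Solving: A = - \frac{16}{3}, B = \frac{40}{3}.
So a(n) = \frac{40 \cdot 2^{n}}{3} - \frac{16 \cdot 5^{n}}{3}.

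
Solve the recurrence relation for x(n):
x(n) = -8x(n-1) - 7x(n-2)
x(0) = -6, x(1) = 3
Characteristic equation: x² + 8x + 7 = 0, which factors as (x - (-1))(x - (-7)) = 0.
Roots r₁ = -1, r₂ = -7 (distinct).
General solution: x(n) = A·(-1)^n + B·(-7)^n.
From x(0) = -6: A + B = -6.
From x(1) = 3: -A - 7B = 3.
Solving: A = - \frac{13}{2}, B = \frac{1}{2}.
So x(n) = - \frac{13 \left(-1\right)^{n}}{2} + \frac{\left(-7\right)^{n}}{2}.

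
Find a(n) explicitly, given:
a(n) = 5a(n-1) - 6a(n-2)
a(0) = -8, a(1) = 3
Characteristic equation: x² - 5x + 6 = 0, which factors as (x - (3))(x - (2)) = 0.
Roots r₁ = 3, r₂ = 2 (distinct).
General solution: a(n) = A·(3)^n + B·(2)^n.
From a(0) = -8: A + B = -8.
From a(1) = 3: 3A + 2B = 3.
Solving: A = 19, B = -27.
So a(n) = - 27 \cdot 2^{n} + 19 \cdot 3^{n}.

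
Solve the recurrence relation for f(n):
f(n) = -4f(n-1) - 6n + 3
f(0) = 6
First-order linear with linear forcing.
Homogeneous solution: f_h(n) = A·(-4)^n.
Try particular f_p(n) = pn + q. Substituting:
  pn + q = -4(p(n-1) + q) - 6n + 3.
Matching the n-coefficient: p = -4p - 6 ⇒ p = - \frac{6}{5}.
Matching constants: q = 4p - 4q + 3 ⇒ q = - \frac{9}{25}.
General: f(n) = A·(-4)^n - \frac{6 n}{5} - \frac{9}{25}.
Apply f(0) = 6: A - \frac{9}{25} = 6 ⇒ A = \frac{159}{25}.
So f(n) = \frac{159 \left(-4\right)^{n}}{25} - \frac{6 n}{5} - \frac{9}{25}.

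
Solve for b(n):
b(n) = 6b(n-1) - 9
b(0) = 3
First-order linear non-homogeneous.
Homogeneous solution: b_h(n) = A·(6)^n.
Try constant particular solution b_p = K: K = 6K - 9 ⇒ K = \frac{9}{5}.
General: b(n) = A·(6)^n + \frac{9}{5}.
Apply b(0) = 3: A + \frac{9}{5} = 3 ⇒ A = \frac{6}{5}.
So b(n) = \frac{6 \cdot 6^{n}}{5} + \frac{9}{5}.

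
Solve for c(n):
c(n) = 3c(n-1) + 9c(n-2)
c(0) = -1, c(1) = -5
Characteristic equation: x² - 3x - 9 = 0.
Discriminant Δ = (3)² + 4·(9) = 45.
Roots r₁,₂ = (3 ± √45)/2, so r₁ = \frac{3}{2} + \frac{3 \sqrt{5}}{2}, r₂ = \frac{3}{2} - \frac{3 \sqrt{5}}{2}.
General solution: c(n) = A·r₁^n + B·r₂^n.
From the initial conditions, A + B = -1 and r₁A + r₂B = -5.
Since r₁ - r₂ = √45: A = (-5 - (-1)r₂)/√45 = - \frac{7 \sqrt{5}}{30} - \frac{1}{2}, and B = -1 - A = - \frac{1}{2} + \frac{7 \sqrt{5}}{30}.
So c(n) = \left(- \frac{7 \sqrt{5}}{30} - \frac{1}{2}\right)\left(\frac{3}{2} + \frac{3 \sqrt{5}}{2}\right)^n + \left(- \frac{1}{2} + \frac{7 \sqrt{5}}{30}\right)\left(\frac{3}{2} - \frac{3 \sqrt{5}}{2}\right)^n.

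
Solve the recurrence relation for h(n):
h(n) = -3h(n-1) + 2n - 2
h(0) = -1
First-order linear with linear forcing.
Homogeneous solution: h_h(n) = A·(-3)^n.
Try particular h_p(n) = pn + q. Substituting:
  pn + q = -3(p(n-1) + q) + 2n - 2.
Matching the n-coefficient: p = -3p + 2 ⇒ p = \frac{1}{2}.
Matching constants: q = 3p - 3q - 2 ⇒ q = - \frac{1}{8}.
General: h(n) = A·(-3)^n + \frac{n}{2} - \frac{1}{8}.
Apply h(0) = -1: A - \frac{1}{8} = -1 ⇒ A = - \frac{7}{8}.
So h(n) = - \frac{7 \left(-3\right)^{n}}{8} + \frac{n}{2} - \frac{1}{8}.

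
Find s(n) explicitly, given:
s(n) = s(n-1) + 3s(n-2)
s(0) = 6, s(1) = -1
Characteristic equation: x² - x - 3 = 0.
Discriminant Δ = (1)² + 4·(3) = 13.
Roots r₁,₂ = (1 ± √13)/2, so r₁ = \frac{1}{2} + \frac{\sqrt{13}}{2}, r₂ = \frac{1}{2} - \frac{\sqrt{13}}{2}.
General solution: s(n) = A·r₁^n + B·r₂^n.
From the initial conditions, A + B = 6 and r₁A + r₂B = -1.
Since r₁ - r₂ = √13: A = (-1 - (6)r₂)/√13 = 3 - \frac{4 \sqrt{13}}{13}, and B = 6 - A = \frac{4 \sqrt{13}}{13} + 3.
So s(n) = \left(3 - \frac{4 \sqrt{13}}{13}\right)\left(\frac{1}{2} + \frac{\sqrt{13}}{2}\right)^n + \left(\frac{4 \sqrt{13}}{13} + 3\right)\left(\frac{1}{2} - \frac{\sqrt{13}}{2}\right)^n.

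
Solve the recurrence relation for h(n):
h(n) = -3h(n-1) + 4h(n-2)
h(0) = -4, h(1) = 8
Characteristic equation: x² + 3x - 4 = 0, which factors as (x - (-4))(x - (1)) = 0.
Roots r₁ = -4, r₂ = 1 (distinct).
General solution: h(n) = A·(-4)^n + B·(1)^n.
From h(0) = -4: A + B = -4.
From h(1) = 8: -4A + B = 8.
Solving: A = - \frac{12}{5}, B = - \frac{8}{5}.
So h(n) = - \frac{12 \left(-4\right)^{n}}{5} - \frac{8}{5}.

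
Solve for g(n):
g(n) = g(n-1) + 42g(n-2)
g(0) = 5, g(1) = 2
Characteristic equation: x² - x - 42 = 0, which factors as (x - (-6))(x - (7)) = 0.
Roots r₁ = -6, r₂ = 7 (distinct).
General solution: g(n) = A·(-6)^n + B·(7)^n.
From g(0) = 5: A + B = 5.
From g(1) = 2: -6A + 7B = 2.
Solving: A = \frac{33}{13}, B = \frac{32}{13}.
So g(n) = \frac{33 \left(-6\right)^{n}}{13} + \frac{32 \cdot 7^{n}}{13}.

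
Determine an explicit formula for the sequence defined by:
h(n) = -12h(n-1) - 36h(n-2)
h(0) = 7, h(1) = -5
Characteristic equation: x² + 12x + 36 = 0, which is (x - (-6))².
Repeated root r = -6.
General solution: h(n) = (A + Bn)·(-6)^n.
From h(0) = 7: A = 7.
From h(1) = -5: (A + B)·(-6) = -5 ⇒ B = - \frac{37}{6}.
So h(n) = \left(7 - \frac{37 n}{6}\right) \cdot (-6)^n.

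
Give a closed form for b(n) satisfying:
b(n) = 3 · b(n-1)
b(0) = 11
Pure geometric recurrence with ratio 3.
By induction b(n) = b(0) · (3)^n = 11 \cdot 3^{n}.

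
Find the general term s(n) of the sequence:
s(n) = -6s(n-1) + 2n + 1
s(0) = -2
First-order linear with linear forcing.
Homogeneous solution: s_h(n) = A·(-6)^n.
Try particular s_p(n) = pn + q. Substituting:
  pn + q = -6(p(n-1) + q) + 2n + 1.
Matching the n-coefficient: p = -6p + 2 ⇒ p = \frac{2}{7}.
Matching constants: q = 6p - 6q + 1 ⇒ q = \frac{19}{49}.
General: s(n) = A·(-6)^n + \frac{2 n}{7} + \frac{19}{49}.
Apply s(0) = -2: A + \frac{19}{49} = -2 ⇒ A = - \frac{117}{49}.
So s(n) = - \frac{117 \left(-6\right)^{n}}{49} + \frac{2 n}{7} + \frac{19}{49}.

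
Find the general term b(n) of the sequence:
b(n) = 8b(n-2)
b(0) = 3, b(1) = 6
Characteristic equation: x² - 8 = 0.
Discriminant Δ = (0)² + 4·(8) = 32.
Roots r₁,₂ = (0 ± √32)/2, so r₁ = 2 \sqrt{2}, r₂ = - 2 \sqrt{2}.
General solution: b(n) = A·r₁^n + B·r₂^n.
From the initial conditions, A + B = 3 and r₁A + r₂B = 6.
Since r₁ - r₂ = √32: A = (6 - (3)r₂)/√32 = \frac{3 \sqrt{2}}{4} + \frac{3}{2}, and B = 3 - A = \frac{3}{2} - \frac{3 \sqrt{2}}{4}.
So b(n) = \left(\frac{3 \sqrt{2}}{4} + \frac{3}{2}\right)\left(2 \sqrt{2}\right)^n + \left(\frac{3}{2} - \frac{3 \sqrt{2}}{4}\right)\left(- 2 \sqrt{2}\right)^n.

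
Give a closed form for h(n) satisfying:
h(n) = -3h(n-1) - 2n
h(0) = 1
First-order linear with linear forcing.
Homogeneous solution: h_h(n) = A·(-3)^n.
Try particular h_p(n) = pn + q. Substituting:
  pn + q = -3(p(n-1) + q) - 2n.
Matching the n-coefficient: p = -3p - 2 ⇒ p = - \frac{1}{2}.
Matching constants: q = 3p - 3q ⇒ q = - \frac{3}{8}.
General: h(n) = A·(-3)^n - \frac{n}{2} - \frac{3}{8}.
Apply h(0) = 1: A - \frac{3}{8} = 1 ⇒ A = \frac{11}{8}.
So h(n) = \frac{11 \left(-3\right)^{n}}{8} - \frac{n}{2} - \frac{3}{8}.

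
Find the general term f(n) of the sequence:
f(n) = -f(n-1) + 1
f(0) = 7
First-order linear non-homogeneous.
Homogeneous solution: f_h(n) = A·(-1)^n.
Try constant particular solution f_p = K: K = -K + 1 ⇒ K = \frac{1}{2}.
General: f(n) = A·(-1)^n + \frac{1}{2}.
Apply f(0) = 7: A + \frac{1}{2} = 7 ⇒ A = \frac{13}{2}.
So f(n) = \frac{13 \left(-1\right)^{n}}{2} + \frac{1}{2}.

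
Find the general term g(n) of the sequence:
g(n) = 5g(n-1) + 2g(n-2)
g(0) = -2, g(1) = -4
Characteristic equation: x² - 5x - 2 = 0.
Discriminant Δ = (5)² + 4·(2) = 33.
Roots r₁,₂ = (5 ± √33)/2, so r₁ = \frac{5}{2} + \frac{\sqrt{33}}{2}, r₂ = \frac{5}{2} - \frac{\sqrt{33}}{2}.
General solution: g(n) = A·r₁^n + B·r₂^n.
From the initial conditions, A + B = -2 and r₁A + r₂B = -4.
Since r₁ - r₂ = √33: A = (-4 - (-2)r₂)/√33 = -1 + \frac{\sqrt{33}}{33}, and B = -2 - A = -1 - \frac{\sqrt{33}}{33}.
So g(n) = \left(-1 + \frac{\sqrt{33}}{33}\right)\left(\frac{5}{2} + \frac{\sqrt{33}}{2}\right)^n + \left(-1 - \frac{\sqrt{33}}{33}\right)\left(\frac{5}{2} - \frac{\sqrt{33}}{2}\right)^n.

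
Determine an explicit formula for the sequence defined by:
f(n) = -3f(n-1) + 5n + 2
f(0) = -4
First-order linear with linear forcing.
Homogeneous solution: f_h(n) = A·(-3)^n.
Try particular f_p(n) = pn + q. Substituting:
  pn + q = -3(p(n-1) + q) + 5n + 2.
Matching the n-coefficient: p = -3p + 5 ⇒ p = \frac{5}{4}.
Matching constants: q = 3p - 3q + 2 ⇒ q = \frac{23}{16}.
General: f(n) = A·(-3)^n + \frac{5 n}{4} + \frac{23}{16}.
Apply f(0) = -4: A + \frac{23}{16} = -4 ⇒ A = - \frac{87}{16}.
So f(n) = - \frac{87 \left(-3\right)^{n}}{16} + \frac{5 n}{4} + \frac{23}{16}.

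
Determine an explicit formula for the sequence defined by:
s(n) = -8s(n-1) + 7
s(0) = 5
First-order linear non-homogeneous.
Homogeneous solution: s_h(n) = A·(-8)^n.
Try constant particular solution s_p = K: K = -8K + 7 ⇒ K = \frac{7}{9}.
General: s(n) = A·(-8)^n + \frac{7}{9}.
Apply s(0) = 5: A + \frac{7}{9} = 5 ⇒ A = \frac{38}{9}.
So s(n) = \frac{38 \left(-8\right)^{n}}{9} + \frac{7}{9}.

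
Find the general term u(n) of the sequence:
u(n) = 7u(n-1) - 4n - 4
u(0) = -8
First-order linear with linear forcing.
Homogeneous solution: u_h(n) = A·(7)^n.
Try particular u_p(n) = pn + q. Substituting:
  pn + q = 7(p(n-1) + q) - 4n - 4.
Matching the n-coefficient: p = 7p - 4 ⇒ p = \frac{2}{3}.
Matching constants: q = -7p + 7q - 4 ⇒ q = \frac{13}{9}.
General: u(n) = A·(7)^n + \frac{2 n}{3} + \frac{13}{9}.
Apply u(0) = -8: A + \frac{13}{9} = -8 ⇒ A = - \frac{85}{9}.
So u(n) = - \frac{85 \cdot 7^{n}}{9} + \frac{2 n}{3} + \frac{13}{9}.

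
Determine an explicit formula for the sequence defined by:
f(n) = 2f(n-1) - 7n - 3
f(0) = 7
First-order linear with linear forcing.
Homogeneous solution: f_h(n) = A·(2)^n.
Try particular f_p(n) = pn + q. Substituting:
  pn + q = 2(p(n-1) + q) - 7n - 3.
Matching the n-coefficient: p = 2p - 7 ⇒ p = 7.
Matching constants: q = -2p + 2q - 3 ⇒ q = 17.
General: f(n) = A·(2)^n + 7 n + 17.
Apply f(0) = 7: A + 17 = 7 ⇒ A = -10.
So f(n) = - 10 \cdot 2^{n} + 7 n + 17.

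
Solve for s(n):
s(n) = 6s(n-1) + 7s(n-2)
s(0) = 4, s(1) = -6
Characteristic equation: x² - 6x - 7 = 0, which factors as (x - (7))(x - (-1)) = 0.
Roots r₁ = 7, r₂ = -1 (distinct).
General solution: s(n) = A·(7)^n + B·(-1)^n.
From s(0) = 4: A + B = 4.
From s(1) = -6: 7A - B = -6.
Solving: A = - \frac{1}{4}, B = \frac{17}{4}.
So s(n) = \frac{17 \left(-1\right)^{n}}{4} - \frac{7^{n}}{4}.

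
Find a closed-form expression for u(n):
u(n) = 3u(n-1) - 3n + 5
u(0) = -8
First-order linear with linear forcing.
Homogeneous solution: u_h(n) = A·(3)^n.
Try particular u_p(n) = pn + q. Substituting:
  pn + q = 3(p(n-1) + q) - 3n + 5.
Matching the n-coefficient: p = 3p - 3 ⇒ p = \frac{3}{2}.
Matching constants: q = -3p + 3q + 5 ⇒ q = - \frac{1}{4}.
General: u(n) = A·(3)^n + \frac{3 n}{2} - \frac{1}{4}.
Apply u(0) = -8: A - \frac{1}{4} = -8 ⇒ A = - \frac{31}{4}.
So u(n) = - \frac{31 \cdot 3^{n}}{4} + \frac{3 n}{2} - \frac{1}{4}.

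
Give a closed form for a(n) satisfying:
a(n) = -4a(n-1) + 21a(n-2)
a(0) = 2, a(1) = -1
Characteristic equation: x² + 4x - 21 = 0, which factors as (x - (-7))(x - (3)) = 0.
Roots r₁ = -7, r₂ = 3 (distinct).
General solution: a(n) = A·(-7)^n + B·(3)^n.
From a(0) = 2: A + B = 2.
From a(1) = -1: -7A + 3B = -1.
Solving: A = \frac{7}{10}, B = \frac{13}{10}.
So a(n) = \frac{7 \left(-7\right)^{n}}{10} + \frac{13 \cdot 3^{n}}{10}.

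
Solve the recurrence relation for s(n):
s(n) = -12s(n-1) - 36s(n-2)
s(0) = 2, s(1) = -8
Characteristic equation: x² + 12x + 36 = 0, which is (x - (-6))².
Repeated root r = -6.
General solution: s(n) = (A + Bn)·(-6)^n.
From s(0) = 2: A = 2.
From s(1) = -8: (A + B)·(-6) = -8 ⇒ B = - \frac{2}{3}.
So s(n) = \left(2 - \frac{2 n}{3}\right) \cdot (-6)^n.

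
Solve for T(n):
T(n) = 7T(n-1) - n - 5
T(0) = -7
First-order linear with linear forcing.
Homogeneous solution: T_h(n) = A·(7)^n.
Try particular T_p(n) = pn + q. Substituting:
  pn + q = 7(p(n-1) + q) - n - 5.
Matching the n-coefficient: p = 7p - 1 ⇒ p = \frac{1}{6}.
Matching constants: q = -7p + 7q - 5 ⇒ q = \frac{37}{36}.
General: T(n) = A·(7)^n + \frac{n}{6} + \frac{37}{36}.
Apply T(0) = -7: A + \frac{37}{36} = -7 ⇒ A = - \frac{289}{36}.
So T(n) = - \frac{289 \cdot 7^{n}}{36} + \frac{n}{6} + \frac{37}{36}.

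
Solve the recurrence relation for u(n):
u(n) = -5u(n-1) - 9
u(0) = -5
First-order linear non-homogeneous.
Homogeneous solution: u_h(n) = A·(-5)^n.
Try constant particular solution u_p = K: K = -5K - 9 ⇒ K = - \frac{3}{2}.
General: u(n) = A·(-5)^n - \frac{3}{2}.
Apply u(0) = -5: A - \frac{3}{2} = -5 ⇒ A = - \frac{7}{2}.
So u(n) = - \frac{7 \left(-5\right)^{n}}{2} - \frac{3}{2}.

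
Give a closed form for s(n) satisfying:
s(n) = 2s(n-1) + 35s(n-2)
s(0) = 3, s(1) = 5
Characteristic equation: x² - 2x - 35 = 0, which factors as (x - (7))(x - (-5)) = 0.
Roots r₁ = 7, r₂ = -5 (distinct).
General solution: s(n) = A·(7)^n + B·(-5)^n.
From s(0) = 3: A + B = 3.
From s(1) = 5: 7A - 5B = 5.
Solving: A = \frac{5}{3}, B = \frac{4}{3}.
So s(n) = \frac{4 \left(-5\right)^{n}}{3} + \frac{5 \cdot 7^{n}}{3}.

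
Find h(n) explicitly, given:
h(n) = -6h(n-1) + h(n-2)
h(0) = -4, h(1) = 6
Characteristic equation: x² + 6x - 1 = 0.
Discriminant Δ = (-6)² + 4·(1) = 40.
Roots r₁,₂ = (-6 ± √40)/2, so r₁ = -3 + \sqrt{10}, r₂ = - \sqrt{10} - 3.
General solution: h(n) = A·r₁^n + B·r₂^n.
From the initial conditions, A + B = -4 and r₁A + r₂B = 6.
Since r₁ - r₂ = √40: A = (6 - (-4)r₂)/√40 = -2 - \frac{3 \sqrt{10}}{10}, and B = -4 - A = -2 + \frac{3 \sqrt{10}}{10}.
So h(n) = \left(-2 - \frac{3 \sqrt{10}}{10}\right)\left(-3 + \sqrt{10}\right)^n + \left(-2 + \frac{3 \sqrt{10}}{10}\right)\left(- \sqrt{10} - 3\right)^n.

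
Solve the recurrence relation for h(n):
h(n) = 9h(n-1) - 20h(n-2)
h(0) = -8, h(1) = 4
Characteristic equation: x² - 9x + 20 = 0, which factors as (x - (5))(x - (4)) = 0.
Roots r₁ = 5, r₂ = 4 (distinct).
General solution: h(n) = A·(5)^n + B·(4)^n.
From h(0) = -8: A + B = -8.
From h(1) = 4: 5A + 4B = 4.
Solving: A = 36, B = -44.
So h(n) = - 44 \cdot 4^{n} + 36 \cdot 5^{n}.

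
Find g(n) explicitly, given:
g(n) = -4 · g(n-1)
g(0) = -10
Pure geometric recurrence with ratio -4.
By induction g(n) = g(0) · (-4)^n = - 10 \left(-4\right)^{n}.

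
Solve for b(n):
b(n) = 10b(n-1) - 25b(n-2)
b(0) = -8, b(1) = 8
Characteristic equation: x² - 10x + 25 = 0, which is (x - (5))².
Repeated root r = 5.
General solution: b(n) = (A + Bn)·(5)^n.
From b(0) = -8: A = -8.
From b(1) = 8: (A + B)·(5) = 8 ⇒ B = \frac{48}{5}.
So b(n) = \left(\frac{48 n}{5} - 8\right) \cdot (5)^n.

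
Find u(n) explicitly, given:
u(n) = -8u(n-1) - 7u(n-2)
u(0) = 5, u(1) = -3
Characteristic equation: x² + 8x + 7 = 0, which factors as (x - (-1))(x - (-7)) = 0.
Roots r₁ = -1, r₂ = -7 (distinct).
General solution: u(n) = A·(-1)^n + B·(-7)^n.
From u(0) = 5: A + B = 5.
From u(1) = -3: -A - 7B = -3.
Solving: A = \frac{16}{3}, B = - \frac{1}{3}.
So u(n) = \frac{16 \left(-1\right)^{n}}{3} - \frac{\left(-7\right)^{n}}{3}.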